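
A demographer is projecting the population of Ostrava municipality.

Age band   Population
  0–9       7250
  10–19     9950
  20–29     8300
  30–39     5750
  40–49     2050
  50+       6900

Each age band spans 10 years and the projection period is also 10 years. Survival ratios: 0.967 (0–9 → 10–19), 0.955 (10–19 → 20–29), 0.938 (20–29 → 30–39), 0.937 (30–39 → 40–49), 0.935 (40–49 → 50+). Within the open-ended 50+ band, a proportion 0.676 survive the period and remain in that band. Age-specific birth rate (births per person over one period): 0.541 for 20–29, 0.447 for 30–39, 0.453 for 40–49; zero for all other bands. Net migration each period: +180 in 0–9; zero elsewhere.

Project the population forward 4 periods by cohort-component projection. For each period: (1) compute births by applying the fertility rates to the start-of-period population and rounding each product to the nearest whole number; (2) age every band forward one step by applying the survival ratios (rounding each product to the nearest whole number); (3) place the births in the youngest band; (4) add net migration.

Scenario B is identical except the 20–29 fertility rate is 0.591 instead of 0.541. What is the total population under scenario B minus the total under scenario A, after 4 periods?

Period 1:
Births: 8300 * 0.541 = 4490 ; 5750 * 0.447 = 2570 ; 2050 * 0.453 = 929 — total 7989
10–19: 7250 * 0.967 = 7011
20–29: 9950 * 0.955 = 9502
30–39: 8300 * 0.938 = 7785
40–49: 5750 * 0.937 = 5388
50+: 2050 * 0.935 + 6900 * 0.676 = 1917 + 4664 = 6581
Net migration: 0–9 + 180 → 8169
Population now: 0–9=8169, 10–19=7011, 20–29=9502, 30–39=7785, 40–49=5388, 50+=6581
Period 2:
Births: 9502 * 0.541 = 5141 ; 7785 * 0.447 = 3480 ; 5388 * 0.453 = 2441 — total 11062
10–19: 8169 * 0.967 = 7899
20–29: 7011 * 0.955 = 6696
30–39: 9502 * 0.938 = 8913
40–49: 7785 * 0.937 = 7295
50+: 5388 * 0.935 + 6581 * 0.676 = 5038 + 4449 = 9487
Net migration: 0–9 + 180 → 11242
Population now: 0–9=11242, 10–19=7899, 20–29=6696, 30–39=8913, 40–49=7295, 50+=9487
Period 3:
Births: 6696 * 0.541 = 3623 ; 8913 * 0.447 = 3984 ; 7295 * 0.453 = 3305 — total 10912
10–19: 11242 * 0.967 = 10871
20–29: 7899 * 0.955 = 7544
30–39: 6696 * 0.938 = 6281
40–49: 8913 * 0.937 = 8351
50+: 7295 * 0.935 + 9487 * 0.676 = 6821 + 6413 = 13234
Net migration: 0–9 + 180 → 11092
Population now: 0–9=11092, 10–19=10871, 20–29=7544, 30–39=6281, 40–49=8351, 50+=13234
Period 4:
Births: 7544 * 0.541 = 4081 ; 6281 * 0.447 = 2808 ; 8351 * 0.453 = 3783 — total 10672
10–19: 11092 * 0.967 = 10726
20–29: 10871 * 0.955 = 10382
30–39: 7544 * 0.938 = 7076
40–49: 6281 * 0.937 = 5885
50+: 8351 * 0.935 + 13234 * 0.676 = 7808 + 8946 = 16754
Net migration: 0–9 + 180 → 10852
Population now: 0–9=10852, 10–19=10726, 20–29=10382, 30–39=7076, 40–49=5885, 50+=16754
Scenario A total after 4 periods: 61675
Scenario B projection —
Period 1:
Births: 8300 * 0.591 = 4905 ; 5750 * 0.447 = 2570 ; 2050 * 0.453 = 929 — total 8404
10–19: 7250 * 0.967 = 7011
20–29: 9950 * 0.955 = 9502
30–39: 8300 * 0.938 = 7785
40–49: 5750 * 0.937 = 5388
50+: 2050 * 0.935 + 6900 * 0.676 = 1917 + 4664 = 6581
Net migration: 0–9 + 180 → 8584
Population now: 0–9=8584, 10–19=7011, 20–29=9502, 30–39=7785, 40–49=5388, 50+=6581
Period 2:
Births: 9502 * 0.591 = 5616 ; 7785 * 0.447 = 3480 ; 5388 * 0.453 = 2441 — total 11537
10–19: 8584 * 0.967 = 8301
20–29: 7011 * 0.955 = 6696
30–39: 9502 * 0.938 = 8913
40–49: 7785 * 0.937 = 7295
50+: 5388 * 0.935 + 6581 * 0.676 = 5038 + 4449 = 9487
Net migration: 0–9 + 180 → 11717
Population now: 0–9=11717, 10–19=8301, 20–29=6696, 30–39=8913, 40–49=7295, 50+=9487
Period 3:
Births: 6696 * 0.591 = 3957 ; 8913 * 0.447 = 3984 ; 7295 * 0.453 = 3305 — total 11246
10–19: 11717 * 0.967 = 11330
20–29: 8301 * 0.955 = 7927
30–39: 6696 * 0.938 = 6281
40–49: 8913 * 0.937 = 8351
50+: 7295 * 0.935 + 9487 * 0.676 = 6821 + 6413 = 13234
Net migration: 0–9 + 180 → 11426
Population now: 0–9=11426, 10–19=11330, 20–29=7927, 30–39=6281, 40–49=8351, 50+=13234
Period 4:
Births: 7927 * 0.591 = 4685 ; 6281 * 0.447 = 2808 ; 8351 * 0.453 = 3783 — total 11276
10–19: 11426 * 0.967 = 11049
20–29: 11330 * 0.955 = 10820
30–39: 7927 * 0.938 = 7436
40–49: 6281 * 0.937 = 5885
50+: 8351 * 0.935 + 13234 * 0.676 = 7808 + 8946 = 16754
Net migration: 0–9 + 180 → 11456
Population now: 0–9=11456, 10–19=11049, 20–29=10820, 30–39=7436, 40–49=5885, 50+=16754
Scenario B total after 4 periods: 63400
Difference B − A = 63400 − 61675 = 1725

1725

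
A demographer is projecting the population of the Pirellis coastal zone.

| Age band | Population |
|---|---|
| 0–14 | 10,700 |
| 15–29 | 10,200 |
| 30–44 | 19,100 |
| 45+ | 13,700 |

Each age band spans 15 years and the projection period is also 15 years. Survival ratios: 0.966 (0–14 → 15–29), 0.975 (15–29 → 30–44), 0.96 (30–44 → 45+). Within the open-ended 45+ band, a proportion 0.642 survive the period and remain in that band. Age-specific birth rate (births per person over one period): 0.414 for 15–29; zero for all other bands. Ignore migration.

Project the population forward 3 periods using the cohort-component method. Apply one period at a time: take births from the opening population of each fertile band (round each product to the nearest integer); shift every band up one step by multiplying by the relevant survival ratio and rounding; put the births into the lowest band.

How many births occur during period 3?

1689

Period 1.
Births: 10200 * 0.414 = 4223
15–29: 10700 * 0.966 = 10336
30–44: 10200 * 0.975 = 9945
45+: 19100 * 0.96 + 13700 * 0.642 = 18336 + 8795 = 27131
→ [4223, 10336, 9945, 27131]
Period 2.
Births: 10336 * 0.414 = 4279
15–29: 4223 * 0.966 = 4079
30–44: 10336 * 0.975 = 10078
45+: 9945 * 0.96 + 27131 * 0.642 = 9547 + 17418 = 26965
→ [4279, 4079, 10078, 26965]
Period 3.
Births: 4079 * 0.414 = 1689
15–29: 4279 * 0.966 = 4134
30–44: 4079 * 0.975 = 3977
45+: 10078 * 0.96 + 26965 * 0.642 = 9675 + 17312 = 26987
→ [1689, 4134, 3977, 26987]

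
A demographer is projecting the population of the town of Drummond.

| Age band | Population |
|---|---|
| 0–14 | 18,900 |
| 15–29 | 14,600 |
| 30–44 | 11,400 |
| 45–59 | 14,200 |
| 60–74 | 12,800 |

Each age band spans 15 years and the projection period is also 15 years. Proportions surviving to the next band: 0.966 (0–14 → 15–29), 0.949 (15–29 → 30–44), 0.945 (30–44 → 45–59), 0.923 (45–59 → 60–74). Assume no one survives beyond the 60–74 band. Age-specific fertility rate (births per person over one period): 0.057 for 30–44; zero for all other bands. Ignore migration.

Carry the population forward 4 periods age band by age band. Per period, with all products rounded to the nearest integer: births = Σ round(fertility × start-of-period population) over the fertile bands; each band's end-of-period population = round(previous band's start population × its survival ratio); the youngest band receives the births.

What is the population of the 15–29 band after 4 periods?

954

Period 1.
Births: 11400 × 0.057 = 650
15–29: 18900 × 0.966 = 18257
30–44: 14600 × 0.949 = 13855
45–59: 11400 × 0.945 = 10773
60–74: 14200 × 0.923 = 13107
Giving 650 / 18257 / 13855 / 10773 / 13107.
Period 2.
Births: 13855 × 0.057 = 790
15–29: 650 × 0.966 = 628
30–44: 18257 × 0.949 = 17326
45–59: 13855 × 0.945 = 13093
60–74: 10773 × 0.923 = 9943
Giving 790 / 628 / 17326 / 13093 / 9943.
Period 3.
Births: 17326 × 0.057 = 988
15–29: 790 × 0.966 = 763
30–44: 628 × 0.949 = 596
45–59: 17326 × 0.945 = 16373
60–74: 13093 × 0.923 = 12085
Giving 988 / 763 / 596 / 16373 / 12085.
Period 4.
Births: 596 × 0.057 = 34
15–29: 988 × 0.966 = 954
30–44: 763 × 0.949 = 724
45–59: 596 × 0.945 = 563
60–74: 16373 × 0.923 = 15112
Giving 34 / 954 / 724 / 563 / 15112.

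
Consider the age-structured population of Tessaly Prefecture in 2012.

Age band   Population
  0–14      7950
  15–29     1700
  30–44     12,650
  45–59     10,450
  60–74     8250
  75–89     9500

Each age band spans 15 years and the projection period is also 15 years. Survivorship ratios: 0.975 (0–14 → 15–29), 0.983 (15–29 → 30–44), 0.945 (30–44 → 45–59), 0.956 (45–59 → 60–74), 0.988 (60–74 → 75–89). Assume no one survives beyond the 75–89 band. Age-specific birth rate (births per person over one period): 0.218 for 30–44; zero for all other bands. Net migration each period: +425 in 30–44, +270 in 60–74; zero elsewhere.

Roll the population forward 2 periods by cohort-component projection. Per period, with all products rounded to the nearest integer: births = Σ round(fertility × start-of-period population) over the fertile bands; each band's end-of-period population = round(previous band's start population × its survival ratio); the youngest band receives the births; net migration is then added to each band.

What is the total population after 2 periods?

35006

Numbering the groups 1..6 from youngest to oldest:
After projecting period 1:
Births: 12650 × 0.218 = 2758
Group 2: 7950 × 0.975 = 7751
Group 3: 1700 × 0.983 = 1671
Group 4: 12650 × 0.945 = 11954
Group 5: 10450 × 0.956 = 9990
Group 6: 8250 × 0.988 = 8151
Net migration: Group 3 + 425 → 2096; Group 5 + 270 → 10260
Giving 2758 / 7751 / 2096 / 11954 / 10260 / 8151.
After projecting period 2:
Births: 2096 × 0.218 = 457
Group 2: 2758 × 0.975 = 2689
Group 3: 7751 × 0.983 = 7619
Group 4: 2096 × 0.945 = 1981
Group 5: 11954 × 0.956 = 11428
Group 6: 10260 × 0.988 = 10137
Net migration: Group 3 + 425 → 8044; Group 5 + 270 → 11698
Giving 457 / 2689 / 8044 / 1981 / 11698 / 10137.
Total after period 2: 457 + 2689 + 8044 + 1981 + 11698 + 10137 = 35006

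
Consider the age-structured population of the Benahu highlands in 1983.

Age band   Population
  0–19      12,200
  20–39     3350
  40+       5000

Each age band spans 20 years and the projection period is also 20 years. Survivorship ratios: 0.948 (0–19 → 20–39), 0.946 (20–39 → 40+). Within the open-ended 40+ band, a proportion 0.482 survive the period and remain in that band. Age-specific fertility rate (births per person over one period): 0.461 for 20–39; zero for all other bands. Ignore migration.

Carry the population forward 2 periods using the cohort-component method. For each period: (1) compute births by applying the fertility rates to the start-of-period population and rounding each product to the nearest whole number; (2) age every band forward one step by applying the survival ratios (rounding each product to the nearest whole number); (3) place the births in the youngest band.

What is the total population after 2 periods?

20426

Let band 1 be 0–19 through band 3 = 40+.
Period 1:
Births: 3350 × 0.461 = 1544
Band 2: 12200 × 0.948 = 11566
Band 3: 3350 × 0.946 + 5000 × 0.482 = 3169 + 2410 = 5579
→ [1544, 11566, 5579]
Period 2:
Births: 11566 × 0.461 = 5332
Band 2: 1544 × 0.948 = 1464
Band 3: 11566 × 0.946 + 5579 × 0.482 = 10941 + 2689 = 13630
→ [5332, 1464, 13630]
Total after period 2: 5332 + 1464 + 13630 = 20426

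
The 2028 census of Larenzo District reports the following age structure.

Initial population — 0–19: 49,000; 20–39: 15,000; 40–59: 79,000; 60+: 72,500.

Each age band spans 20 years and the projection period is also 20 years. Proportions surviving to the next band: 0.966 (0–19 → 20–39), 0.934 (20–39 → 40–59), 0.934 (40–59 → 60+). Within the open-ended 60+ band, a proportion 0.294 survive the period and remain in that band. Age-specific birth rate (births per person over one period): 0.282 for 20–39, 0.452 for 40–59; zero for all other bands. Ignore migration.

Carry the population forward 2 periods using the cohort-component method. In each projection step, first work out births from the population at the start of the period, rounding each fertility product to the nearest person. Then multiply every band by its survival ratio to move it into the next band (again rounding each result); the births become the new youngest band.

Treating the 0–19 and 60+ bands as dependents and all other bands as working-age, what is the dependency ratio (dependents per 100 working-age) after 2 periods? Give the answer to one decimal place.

Call the groups 1 to 4, youngest first.
— Period 1 —
Births: 15000 × 0.282 = 4230, 79000 × 0.452 = 35708 → total 39938
Group 2: 49000 × 0.966 = 47334
Group 3: 15000 × 0.934 = 14010
Group 4: 79000 × 0.934 + 72500 × 0.294 = 73786 + 21315 = 95101
Population now: 0–19=39938, 20–39=47334, 40–59=14010, 60+=95101
— Period 2 —
Births: 47334 × 0.282 = 13348, 14010 × 0.452 = 6333 → total 19681
Group 2: 39938 × 0.966 = 38580
Group 3: 47334 × 0.934 = 44210
Group 4: 14010 × 0.934 + 95101 × 0.294 = 13085 + 27960 = 41045
Population now: 0–19=19681, 20–39=38580, 40–59=44210, 60+=41045
Dependents (band 0–19 + band 60+) = 19681 + 41045 = 60726; working-age = 82790; ratio = 60726/82790 × 100 = 73.3

73.3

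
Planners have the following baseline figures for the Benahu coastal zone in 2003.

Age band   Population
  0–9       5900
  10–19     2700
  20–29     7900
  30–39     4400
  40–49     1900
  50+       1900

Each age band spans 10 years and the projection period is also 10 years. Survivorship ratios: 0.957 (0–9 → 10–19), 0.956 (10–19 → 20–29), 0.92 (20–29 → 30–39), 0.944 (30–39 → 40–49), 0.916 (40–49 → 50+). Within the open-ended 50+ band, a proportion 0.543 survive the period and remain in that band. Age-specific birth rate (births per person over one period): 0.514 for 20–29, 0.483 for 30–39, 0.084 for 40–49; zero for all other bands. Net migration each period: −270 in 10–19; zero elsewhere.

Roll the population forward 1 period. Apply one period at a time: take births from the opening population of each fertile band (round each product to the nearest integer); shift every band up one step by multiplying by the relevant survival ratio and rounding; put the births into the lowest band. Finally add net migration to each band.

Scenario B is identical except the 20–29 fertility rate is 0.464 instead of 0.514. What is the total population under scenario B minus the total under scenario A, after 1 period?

-395

Numbering the groups 1..6 from youngest to oldest:
Period 1:
Births: 7900 × 0.514 = 4061, 4400 × 0.483 = 2125, 1900 × 0.084 = 160 ⇒ total 6346
Group 2: 5900 × 0.957 = 5646
Group 3: 2700 × 0.956 = 2581
Group 4: 7900 × 0.92 = 7268
Group 5: 4400 × 0.944 = 4154
Group 6: 1900 × 0.916 + 1900 × 0.543 = 1740 + 1032 = 2772
Net migration: Group 2 − 270 → 5376
→ [6346, 5376, 2581, 7268, 4154, 2772]
Scenario A total after 1 period: 28497
Scenario B projection —
Period 1:
Births: 7900 × 0.464 = 3666, 4400 × 0.483 = 2125, 1900 × 0.084 = 160 ⇒ total 5951
Group 2: 5900 × 0.957 = 5646
Group 3: 2700 × 0.956 = 2581
Group 4: 7900 × 0.92 = 7268
Group 5: 4400 × 0.944 = 4154
Group 6: 1900 × 0.916 + 1900 × 0.543 = 1740 + 1032 = 2772
Net migration: Group 2 − 270 → 5376
→ [5951, 5376, 2581, 7268, 4154, 2772]
Scenario B total after 1 period: 28102
Difference B − A = 28102 − 28497 = -395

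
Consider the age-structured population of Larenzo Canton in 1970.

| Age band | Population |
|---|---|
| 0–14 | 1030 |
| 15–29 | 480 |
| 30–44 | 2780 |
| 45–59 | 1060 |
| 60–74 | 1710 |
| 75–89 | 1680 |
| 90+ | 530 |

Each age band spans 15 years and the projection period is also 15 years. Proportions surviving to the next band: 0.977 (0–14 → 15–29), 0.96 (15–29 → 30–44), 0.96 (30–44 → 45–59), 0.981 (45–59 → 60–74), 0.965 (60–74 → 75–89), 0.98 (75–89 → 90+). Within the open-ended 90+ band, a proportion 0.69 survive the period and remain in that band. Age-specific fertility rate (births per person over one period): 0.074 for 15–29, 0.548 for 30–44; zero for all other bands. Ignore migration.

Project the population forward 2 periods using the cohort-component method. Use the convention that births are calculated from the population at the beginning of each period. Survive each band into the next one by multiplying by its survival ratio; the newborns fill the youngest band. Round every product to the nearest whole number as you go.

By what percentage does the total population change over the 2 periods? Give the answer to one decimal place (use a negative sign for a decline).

6.6

[period 1]
Births: 480 * 0.074 = 36  |  2780 * 0.548 = 1523 ⇒ total 1559
15–29: 1030 * 0.977 = 1006
30–44: 480 * 0.96 = 461
45–59: 2780 * 0.96 = 2669
60–74: 1060 * 0.981 = 1040
75–89: 1710 * 0.965 = 1650
90+: 1680 * 0.98 + 530 * 0.69 = 1646 + 366 = 2012
End of period: [1559, 1006, 461, 2669, 1040, 1650, 2012]
[period 2]
Births: 1006 * 0.074 = 74  |  461 * 0.548 = 253 ⇒ total 327
15–29: 1559 * 0.977 = 1523
30–44: 1006 * 0.96 = 966
45–59: 461 * 0.96 = 443
60–74: 2669 * 0.981 = 2618
75–89: 1040 * 0.965 = 1004
90+: 1650 * 0.98 + 2012 * 0.69 = 1617 + 1388 = 3005
End of period: [327, 1523, 966, 443, 2618, 1004, 3005]
Total: 9270 → 9886; change = 616; percentage change = 6.6%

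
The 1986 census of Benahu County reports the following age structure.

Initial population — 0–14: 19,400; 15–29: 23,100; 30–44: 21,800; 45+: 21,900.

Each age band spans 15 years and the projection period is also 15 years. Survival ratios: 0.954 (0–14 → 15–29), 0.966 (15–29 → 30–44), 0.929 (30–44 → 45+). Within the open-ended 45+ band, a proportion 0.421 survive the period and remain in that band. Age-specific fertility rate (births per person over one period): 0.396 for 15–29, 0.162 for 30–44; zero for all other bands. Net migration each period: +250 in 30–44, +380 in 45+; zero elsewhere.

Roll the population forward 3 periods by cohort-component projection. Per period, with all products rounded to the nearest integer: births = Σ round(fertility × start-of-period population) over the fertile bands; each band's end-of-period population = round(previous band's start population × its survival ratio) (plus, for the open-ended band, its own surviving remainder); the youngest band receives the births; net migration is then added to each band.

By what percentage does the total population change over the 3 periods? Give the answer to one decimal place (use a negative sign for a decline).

Period 1.
Births: 23100 × 0.396 = 9148 ; 21800 × 0.162 = 3532 ⇒ total 12680
15–29: 19400 × 0.954 = 18508
30–44: 23100 × 0.966 = 22315
45+: 21800 × 0.929 + 21900 × 0.421 = 20252 + 9220 = 29472
Net migration: 30–44 + 250 → 22565; 45+ + 380 → 29852
End of period: [12680, 18508, 22565, 29852]
Period 2.
Births: 18508 × 0.396 = 7329 ; 22565 × 0.162 = 3656 ⇒ total 10985
15–29: 12680 × 0.954 = 12097
30–44: 18508 × 0.966 = 17879
45+: 22565 × 0.929 + 29852 × 0.421 = 20963 + 12568 = 33531
Net migration: 30–44 + 250 → 18129; 45+ + 380 → 33911
End of period: [10985, 12097, 18129, 33911]
Period 3.
Births: 12097 × 0.396 = 4790 ; 18129 × 0.162 = 2937 ⇒ total 7727
15–29: 10985 × 0.954 = 10480
30–44: 12097 × 0.966 = 11686
45+: 18129 × 0.929 + 33911 × 0.421 = 16842 + 14277 = 31119
Net migration: 30–44 + 250 → 11936; 45+ + 380 → 31499
End of period: [7727, 10480, 11936, 31499]
Total: 86200 → 61642; change = -24558; percentage change = -28.5%

-28.5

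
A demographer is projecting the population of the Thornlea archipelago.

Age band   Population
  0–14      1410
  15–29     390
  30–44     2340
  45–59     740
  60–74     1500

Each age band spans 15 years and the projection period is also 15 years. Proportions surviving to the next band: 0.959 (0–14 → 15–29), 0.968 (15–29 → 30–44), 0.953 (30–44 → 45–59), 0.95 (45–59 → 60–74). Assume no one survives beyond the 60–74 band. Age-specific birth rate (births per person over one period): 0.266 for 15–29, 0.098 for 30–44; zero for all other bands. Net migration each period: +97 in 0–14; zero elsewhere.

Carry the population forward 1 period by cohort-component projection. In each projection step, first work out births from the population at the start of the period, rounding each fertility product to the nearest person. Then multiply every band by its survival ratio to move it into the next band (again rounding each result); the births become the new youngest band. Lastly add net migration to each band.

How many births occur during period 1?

333

Period 1:
Births: 390 * 0.266 = 104 ; 2340 * 0.098 = 229 ⇒ total 333
15–29: 1410 * 0.959 = 1352
30–44: 390 * 0.968 = 378
45–59: 2340 * 0.953 = 2230
60–74: 740 * 0.95 = 703
Net migration: 0–14 + 97 → 430
→ [430, 1352, 378, 2230, 703]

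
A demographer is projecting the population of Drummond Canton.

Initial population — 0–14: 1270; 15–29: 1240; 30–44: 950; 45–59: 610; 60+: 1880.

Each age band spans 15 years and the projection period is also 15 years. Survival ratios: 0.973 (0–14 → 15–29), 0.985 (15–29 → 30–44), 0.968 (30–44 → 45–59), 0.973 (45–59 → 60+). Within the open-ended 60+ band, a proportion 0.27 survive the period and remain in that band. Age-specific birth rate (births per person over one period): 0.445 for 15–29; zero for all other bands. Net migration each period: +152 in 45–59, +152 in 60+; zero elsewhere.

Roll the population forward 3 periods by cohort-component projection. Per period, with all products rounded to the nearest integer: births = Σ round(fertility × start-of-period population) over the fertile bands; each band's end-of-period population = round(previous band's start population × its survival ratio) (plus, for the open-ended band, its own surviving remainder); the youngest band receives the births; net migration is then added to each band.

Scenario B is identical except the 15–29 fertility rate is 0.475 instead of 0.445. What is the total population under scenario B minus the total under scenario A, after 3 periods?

Period 1.
Births: 1240 × 0.445 = 552
15–29: 1270 × 0.973 = 1236
30–44: 1240 × 0.985 = 1221
45–59: 950 × 0.968 = 920
60+: 610 × 0.973 + 1880 × 0.27 = 594 + 508 = 1102
Net migration: 45–59 + 152 → 1072; 60+ + 152 → 1254
Population now: 0–14=552, 15–29=1236, 30–44=1221, 45–59=1072, 60+=1254
Period 2.
Births: 1236 × 0.445 = 550
15–29: 552 × 0.973 = 537
30–44: 1236 × 0.985 = 1217
45–59: 1221 × 0.968 = 1182
60+: 1072 × 0.973 + 1254 × 0.27 = 1043 + 339 = 1382
Net migration: 45–59 + 152 → 1334; 60+ + 152 → 1534
Population now: 0–14=550, 15–29=537, 30–44=1217, 45–59=1334, 60+=1534
Period 3.
Births: 537 × 0.445 = 239
15–29: 550 × 0.973 = 535
30–44: 537 × 0.985 = 529
45–59: 1217 × 0.968 = 1178
60+: 1334 × 0.973 + 1534 × 0.27 = 1298 + 414 = 1712
Net migration: 45–59 + 152 → 1330; 60+ + 152 → 1864
Population now: 0–14=239, 15–29=535, 30–44=529, 45–59=1330, 60+=1864
Scenario A total after 3 periods: 4497
Scenario B projection —
Period 1.
Births: 1240 × 0.475 = 589
15–29: 1270 × 0.973 = 1236
30–44: 1240 × 0.985 = 1221
45–59: 950 × 0.968 = 920
60+: 610 × 0.973 + 1880 × 0.27 = 594 + 508 = 1102
Net migration: 45–59 + 152 → 1072; 60+ + 152 → 1254
Population now: 0–14=589, 15–29=1236, 30–44=1221, 45–59=1072, 60+=1254
Period 2.
Births: 1236 × 0.475 = 587
15–29: 589 × 0.973 = 573
30–44: 1236 × 0.985 = 1217
45–59: 1221 × 0.968 = 1182
60+: 1072 × 0.973 + 1254 × 0.27 = 1043 + 339 = 1382
Net migration: 45–59 + 152 → 1334; 60+ + 152 → 1534
Population now: 0–14=587, 15–29=573, 30–44=1217, 45–59=1334, 60+=1534
Period 3.
Births: 573 × 0.475 = 272
15–29: 587 × 0.973 = 571
30–44: 573 × 0.985 = 564
45–59: 1217 × 0.968 = 1178
60+: 1334 × 0.973 + 1534 × 0.27 = 1298 + 414 = 1712
Net migration: 45–59 + 152 → 1330; 60+ + 152 → 1864
Population now: 0–14=272, 15–29=571, 30–44=564, 45–59=1330, 60+=1864
Scenario B total after 3 periods: 4601
Difference B − A = 4601 − 4497 = 104

104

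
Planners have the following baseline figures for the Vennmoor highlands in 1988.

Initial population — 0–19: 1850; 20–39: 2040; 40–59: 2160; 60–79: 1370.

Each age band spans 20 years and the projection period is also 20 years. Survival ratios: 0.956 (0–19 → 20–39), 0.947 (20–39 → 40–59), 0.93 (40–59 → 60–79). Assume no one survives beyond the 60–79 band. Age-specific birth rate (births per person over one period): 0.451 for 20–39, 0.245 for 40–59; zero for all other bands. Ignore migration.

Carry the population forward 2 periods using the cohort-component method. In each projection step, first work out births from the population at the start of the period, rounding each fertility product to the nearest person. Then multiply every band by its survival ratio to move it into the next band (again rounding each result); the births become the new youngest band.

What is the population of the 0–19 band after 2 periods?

Let band 1 be 0–19 through band 4 = 60–79.
— Period 1 —
Births: 2040 * 0.451 = 920 ; 2160 * 0.245 = 529 → total 1449
Band 2: 1850 * 0.956 = 1769
Band 3: 2040 * 0.947 = 1932
Band 4: 2160 * 0.93 = 2009
Giving 1449 / 1769 / 1932 / 2009.
— Period 2 —
Births: 1769 * 0.451 = 798 ; 1932 * 0.245 = 473 → total 1271
Band 2: 1449 * 0.956 = 1385
Band 3: 1769 * 0.947 = 1675
Band 4: 1932 * 0.93 = 1797
Giving 1271 / 1385 / 1675 / 1797.

1271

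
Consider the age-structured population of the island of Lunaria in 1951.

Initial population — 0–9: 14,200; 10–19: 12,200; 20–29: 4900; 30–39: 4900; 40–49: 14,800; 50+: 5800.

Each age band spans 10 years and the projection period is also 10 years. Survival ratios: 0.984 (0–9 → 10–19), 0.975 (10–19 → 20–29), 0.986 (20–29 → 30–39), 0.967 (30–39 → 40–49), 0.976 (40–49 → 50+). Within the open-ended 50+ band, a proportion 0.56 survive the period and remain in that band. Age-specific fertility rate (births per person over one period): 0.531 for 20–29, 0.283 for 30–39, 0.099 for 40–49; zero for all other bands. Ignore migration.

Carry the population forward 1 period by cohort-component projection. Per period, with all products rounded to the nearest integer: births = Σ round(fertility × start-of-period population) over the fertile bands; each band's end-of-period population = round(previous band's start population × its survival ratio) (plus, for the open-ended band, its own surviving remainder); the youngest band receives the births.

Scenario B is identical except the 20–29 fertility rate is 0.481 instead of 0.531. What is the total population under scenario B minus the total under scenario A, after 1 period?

[period 1]
Births: 4900 × 0.531 = 2602 ; 4900 × 0.283 = 1387 ; 14800 × 0.099 = 1465 → total 5454
10–19: 14200 × 0.984 = 13973
20–29: 12200 × 0.975 = 11895
30–39: 4900 × 0.986 = 4831
40–49: 4900 × 0.967 = 4738
50+: 14800 × 0.976 + 5800 × 0.56 = 14445 + 3248 = 17693
Giving 5454 / 13973 / 11895 / 4831 / 4738 / 17693.
Scenario A total after 1 period: 58584
Scenario B projection —
[period 1]
Births: 4900 × 0.481 = 2357 ; 4900 × 0.283 = 1387 ; 14800 × 0.099 = 1465 → total 5209
10–19: 14200 × 0.984 = 13973
20–29: 12200 × 0.975 = 11895
30–39: 4900 × 0.986 = 4831
40–49: 4900 × 0.967 = 4738
50+: 14800 × 0.976 + 5800 × 0.56 = 14445 + 3248 = 17693
Giving 5209 / 13973 / 11895 / 4831 / 4738 / 17693.
Scenario B total after 1 period: 58339
Difference B − A = 58339 − 58584 = -245

-245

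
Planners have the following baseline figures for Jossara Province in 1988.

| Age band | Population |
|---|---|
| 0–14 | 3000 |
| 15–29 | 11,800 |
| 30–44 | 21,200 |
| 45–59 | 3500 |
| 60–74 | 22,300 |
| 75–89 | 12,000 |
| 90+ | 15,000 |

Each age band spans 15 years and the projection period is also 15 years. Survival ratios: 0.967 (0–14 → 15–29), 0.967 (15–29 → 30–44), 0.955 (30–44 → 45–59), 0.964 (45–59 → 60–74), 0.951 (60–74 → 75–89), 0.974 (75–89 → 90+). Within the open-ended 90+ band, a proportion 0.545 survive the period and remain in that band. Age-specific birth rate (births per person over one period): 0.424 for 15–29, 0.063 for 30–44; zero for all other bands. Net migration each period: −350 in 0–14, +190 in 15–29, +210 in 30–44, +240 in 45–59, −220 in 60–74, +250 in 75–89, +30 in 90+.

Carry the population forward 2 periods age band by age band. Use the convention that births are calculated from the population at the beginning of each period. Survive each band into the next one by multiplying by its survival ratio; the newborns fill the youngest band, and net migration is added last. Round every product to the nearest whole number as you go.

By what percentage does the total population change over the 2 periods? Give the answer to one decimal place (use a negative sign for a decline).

Period 1:
Births: 11800 × 0.424 = 5003 ; 21200 × 0.063 = 1336 → total 6339
15–29: 3000 × 0.967 = 2901
30–44: 11800 × 0.967 = 11411
45–59: 21200 × 0.955 = 20246
60–74: 3500 × 0.964 = 3374
75–89: 22300 × 0.951 = 21207
90+: 12000 × 0.974 + 15000 × 0.545 = 11688 + 8175 = 19863
Net migration: 0–14 − 350 → 5989; 15–29 + 190 → 3091; 30–44 + 210 → 11621; 45–59 + 240 → 20486; 60–74 − 220 → 3154; 75–89 + 250 → 21457; 90+ + 30 → 19893
Population now: 0–14=5989, 15–29=3091, 30–44=11621, 45–59=20486, 60–74=3154, 75–89=21457, 90+=19893
Period 2:
Births: 3091 × 0.424 = 1311 ; 11621 × 0.063 = 732 → total 2043
15–29: 5989 × 0.967 = 5791
30–44: 3091 × 0.967 = 2989
45–59: 11621 × 0.955 = 11098
60–74: 20486 × 0.964 = 19749
75–89: 3154 × 0.951 = 2999
90+: 21457 × 0.974 + 19893 × 0.545 = 20899 + 10842 = 31741
Net migration: 0–14 − 350 → 1693; 15–29 + 190 → 5981; 30–44 + 210 → 3199; 45–59 + 240 → 11338; 60–74 − 220 → 19529; 75–89 + 250 → 3249; 90+ + 30 → 31771
Population now: 0–14=1693, 15–29=5981, 30–44=3199, 45–59=11338, 60–74=19529, 75–89=3249, 90+=31771
Total: 88800 → 76760; change = -12040; percentage change = -13.6%

-13.6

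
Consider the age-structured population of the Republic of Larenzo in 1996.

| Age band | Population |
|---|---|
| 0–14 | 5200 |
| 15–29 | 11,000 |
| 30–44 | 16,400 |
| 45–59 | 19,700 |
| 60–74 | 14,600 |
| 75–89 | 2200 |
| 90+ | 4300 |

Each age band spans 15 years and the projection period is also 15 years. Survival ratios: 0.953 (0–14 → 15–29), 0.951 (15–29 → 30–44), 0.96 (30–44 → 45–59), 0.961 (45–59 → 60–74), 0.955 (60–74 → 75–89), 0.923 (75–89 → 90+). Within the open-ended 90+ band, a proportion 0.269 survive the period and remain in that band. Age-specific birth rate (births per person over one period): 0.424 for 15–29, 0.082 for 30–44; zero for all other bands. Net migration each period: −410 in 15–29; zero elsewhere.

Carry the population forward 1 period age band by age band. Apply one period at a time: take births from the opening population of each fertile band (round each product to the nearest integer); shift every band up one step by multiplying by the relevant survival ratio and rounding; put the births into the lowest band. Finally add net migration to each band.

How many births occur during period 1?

6009

[period 1]
Births: 11000 × 0.424 = 4664  |  16400 × 0.082 = 1345 ⇒ total 6009
15–29: 5200 × 0.953 = 4956
30–44: 11000 × 0.951 = 10461
45–59: 16400 × 0.96 = 15744
60–74: 19700 × 0.961 = 18932
75–89: 14600 × 0.955 = 13943
90+: 2200 × 0.923 + 4300 × 0.269 = 2031 + 1157 = 3188
Net migration: 15–29 − 410 → 4546
Giving 6009 / 4546 / 10461 / 15744 / 18932 / 13943 / 3188.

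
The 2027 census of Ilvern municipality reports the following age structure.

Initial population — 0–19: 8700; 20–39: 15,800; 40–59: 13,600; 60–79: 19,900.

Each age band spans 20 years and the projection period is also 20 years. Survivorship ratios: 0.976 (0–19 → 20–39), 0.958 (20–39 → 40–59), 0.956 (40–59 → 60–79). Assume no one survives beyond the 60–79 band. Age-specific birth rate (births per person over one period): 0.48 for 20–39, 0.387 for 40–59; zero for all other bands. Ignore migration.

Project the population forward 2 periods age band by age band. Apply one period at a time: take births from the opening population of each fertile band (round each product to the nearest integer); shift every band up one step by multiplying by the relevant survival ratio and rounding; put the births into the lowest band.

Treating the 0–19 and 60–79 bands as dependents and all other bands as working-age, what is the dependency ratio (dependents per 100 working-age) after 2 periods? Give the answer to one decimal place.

118.0

Call the bands 1 to 4, youngest first.
After projecting period 1:
Births: 15800 × 0.48 = 7584  |  13600 × 0.387 = 5263 → 12847
Band 2: 8700 × 0.976 = 8491
Band 3: 15800 × 0.958 = 15136
Band 4: 13600 × 0.956 = 13002
End of period: [12847, 8491, 15136, 13002]
After projecting period 2:
Births: 8491 × 0.48 = 4076  |  15136 × 0.387 = 5858 → 9934
Band 2: 12847 × 0.976 = 12539
Band 3: 8491 × 0.958 = 8134
Band 4: 15136 × 0.956 = 14470
End of period: [9934, 12539, 8134, 14470]
Dependents (band 0–19 + band 60–79) = 9934 + 14470 = 24404; working-age = 20673; ratio = 24404/20673 × 100 = 118.0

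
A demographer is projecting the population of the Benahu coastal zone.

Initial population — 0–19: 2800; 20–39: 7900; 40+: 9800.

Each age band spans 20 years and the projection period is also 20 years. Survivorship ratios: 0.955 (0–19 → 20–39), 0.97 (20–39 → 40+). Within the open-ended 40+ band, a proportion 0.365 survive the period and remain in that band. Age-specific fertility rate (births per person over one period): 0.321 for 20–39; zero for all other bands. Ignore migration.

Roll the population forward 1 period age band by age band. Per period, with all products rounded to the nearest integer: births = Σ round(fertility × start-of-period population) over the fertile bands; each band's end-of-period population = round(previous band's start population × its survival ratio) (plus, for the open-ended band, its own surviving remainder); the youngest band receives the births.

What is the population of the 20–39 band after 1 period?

2674

[period 1]
Births: 7900 × 0.321 = 2536
20–39: 2800 × 0.955 = 2674
40+: 7900 × 0.97 + 9800 × 0.365 = 7663 + 3577 = 11240
→ [2536, 2674, 11240]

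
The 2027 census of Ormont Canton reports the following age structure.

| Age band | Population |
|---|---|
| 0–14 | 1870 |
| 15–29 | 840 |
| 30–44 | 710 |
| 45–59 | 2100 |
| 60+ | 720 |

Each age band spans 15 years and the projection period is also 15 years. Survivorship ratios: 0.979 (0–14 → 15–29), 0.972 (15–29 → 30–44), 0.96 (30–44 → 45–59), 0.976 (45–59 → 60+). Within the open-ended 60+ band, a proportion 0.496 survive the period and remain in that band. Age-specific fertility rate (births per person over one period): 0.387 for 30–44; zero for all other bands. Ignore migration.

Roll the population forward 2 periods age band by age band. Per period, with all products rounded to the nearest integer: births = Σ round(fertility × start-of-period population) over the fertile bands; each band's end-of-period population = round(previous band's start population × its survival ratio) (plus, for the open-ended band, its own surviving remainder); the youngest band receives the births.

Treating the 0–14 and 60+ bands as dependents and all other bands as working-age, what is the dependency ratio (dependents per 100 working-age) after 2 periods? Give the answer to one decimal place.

76.8

(Groups numbered youngest = 1 to oldest = 5.)
Period 1:
Births: 710 × 0.387 = 275
Group 2: 1870 × 0.979 = 1831
Group 3: 840 × 0.972 = 816
Group 4: 710 × 0.96 = 682
Group 5: 2100 × 0.976 + 720 × 0.496 = 2050 + 357 = 2407
Giving 275 / 1831 / 816 / 682 / 2407.
Period 2:
Births: 816 × 0.387 = 316
Group 2: 275 × 0.979 = 269
Group 3: 1831 × 0.972 = 1780
Group 4: 816 × 0.96 = 783
Group 5: 682 × 0.976 + 2407 × 0.496 = 666 + 1194 = 1860
Giving 316 / 269 / 1780 / 783 / 1860.
Dependents (band 0–14 + band 60+) = 316 + 1860 = 2176; working-age = 2832; ratio = 2176/2832 × 100 = 76.8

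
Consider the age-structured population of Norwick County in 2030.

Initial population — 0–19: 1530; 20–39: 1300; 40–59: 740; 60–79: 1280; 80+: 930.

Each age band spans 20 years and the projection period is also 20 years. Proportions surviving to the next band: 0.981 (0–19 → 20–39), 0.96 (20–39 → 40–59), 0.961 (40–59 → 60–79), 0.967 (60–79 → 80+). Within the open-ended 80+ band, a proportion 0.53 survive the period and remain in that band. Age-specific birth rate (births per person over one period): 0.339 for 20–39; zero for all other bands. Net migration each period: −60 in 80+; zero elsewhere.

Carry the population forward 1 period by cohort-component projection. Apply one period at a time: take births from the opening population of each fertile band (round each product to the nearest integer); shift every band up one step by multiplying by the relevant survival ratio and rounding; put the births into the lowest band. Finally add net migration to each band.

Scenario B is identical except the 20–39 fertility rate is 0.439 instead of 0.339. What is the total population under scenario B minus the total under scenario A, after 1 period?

130

Period 1.
Births: 1300 * 0.339 = 441
20–39: 1530 * 0.981 = 1501
40–59: 1300 * 0.96 = 1248
60–79: 740 * 0.961 = 711
80+: 1280 * 0.967 + 930 * 0.53 = 1238 + 493 = 1731
Net migration: 80+ − 60 → 1671
End of period: [441, 1501, 1248, 711, 1671]
Scenario A total after 1 period: 5572
Scenario B projection —
Period 1.
Births: 1300 * 0.439 = 571
20–39: 1530 * 0.981 = 1501
40–59: 1300 * 0.96 = 1248
60–79: 740 * 0.961 = 711
80+: 1280 * 0.967 + 930 * 0.53 = 1238 + 493 = 1731
Net migration: 80+ − 60 → 1671
End of period: [571, 1501, 1248, 711, 1671]
Scenario B total after 1 period: 5702
Difference B − A = 5702 − 5572 = 130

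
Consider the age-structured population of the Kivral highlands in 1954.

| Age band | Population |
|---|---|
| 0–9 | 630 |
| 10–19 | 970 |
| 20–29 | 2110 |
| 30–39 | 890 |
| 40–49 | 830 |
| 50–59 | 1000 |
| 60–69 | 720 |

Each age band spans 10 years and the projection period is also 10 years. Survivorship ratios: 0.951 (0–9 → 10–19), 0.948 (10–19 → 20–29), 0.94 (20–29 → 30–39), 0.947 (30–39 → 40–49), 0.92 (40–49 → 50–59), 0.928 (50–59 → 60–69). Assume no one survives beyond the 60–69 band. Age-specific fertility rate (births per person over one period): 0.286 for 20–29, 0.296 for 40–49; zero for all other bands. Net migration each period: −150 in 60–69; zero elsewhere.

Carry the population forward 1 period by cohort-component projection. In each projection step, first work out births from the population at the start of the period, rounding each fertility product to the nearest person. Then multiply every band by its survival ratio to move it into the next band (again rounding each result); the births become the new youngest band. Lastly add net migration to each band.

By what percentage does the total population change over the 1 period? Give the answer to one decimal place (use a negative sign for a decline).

-5.8

Let group 1 be 0–9 through group 7 = 60–69.
— Period 1 —
Births: 2110 × 0.286 = 603  |  830 × 0.296 = 246 → 849
Group 2: 630 × 0.951 = 599
Group 3: 970 × 0.948 = 920
Group 4: 2110 × 0.94 = 1983
Group 5: 890 × 0.947 = 843
Group 6: 830 × 0.92 = 764
Group 7: 1000 × 0.928 = 928
Net migration: Group 7 − 150 → 778
End of period: [849, 599, 920, 1983, 843, 764, 778]
Total: 7150 → 6736; change = -414; percentage change = -5.8%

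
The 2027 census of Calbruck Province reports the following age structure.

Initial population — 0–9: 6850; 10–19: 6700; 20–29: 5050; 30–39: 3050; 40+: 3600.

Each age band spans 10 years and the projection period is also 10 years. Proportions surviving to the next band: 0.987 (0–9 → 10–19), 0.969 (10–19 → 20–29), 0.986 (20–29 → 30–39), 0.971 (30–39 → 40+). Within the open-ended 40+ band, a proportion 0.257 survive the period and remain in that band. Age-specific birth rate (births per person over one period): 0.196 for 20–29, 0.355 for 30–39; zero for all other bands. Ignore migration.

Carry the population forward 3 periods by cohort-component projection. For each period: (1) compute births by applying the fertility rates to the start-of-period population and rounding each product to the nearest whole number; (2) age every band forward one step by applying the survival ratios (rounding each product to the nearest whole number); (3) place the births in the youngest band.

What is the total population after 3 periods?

Let group 1 be 0–9 through group 5 = 40+.
Period 1:
Births: 5050 * 0.196 = 990 ; 3050 * 0.355 = 1083 — total 2073
Group 2: 6850 * 0.987 = 6761
Group 3: 6700 * 0.969 = 6492
Group 4: 5050 * 0.986 = 4979
Group 5: 3050 * 0.971 + 3600 * 0.257 = 2962 + 925 = 3887
→ [2073, 6761, 6492, 4979, 3887]
Period 2:
Births: 6492 * 0.196 = 1272 ; 4979 * 0.355 = 1768 — total 3040
Group 2: 2073 * 0.987 = 2046
Group 3: 6761 * 0.969 = 6551
Group 4: 6492 * 0.986 = 6401
Group 5: 4979 * 0.971 + 3887 * 0.257 = 4835 + 999 = 5834
→ [3040, 2046, 6551, 6401, 5834]
Period 3:
Births: 6551 * 0.196 = 1284 ; 6401 * 0.355 = 2272 — total 3556
Group 2: 3040 * 0.987 = 3000
Group 3: 2046 * 0.969 = 1983
Group 4: 6551 * 0.986 = 6459
Group 5: 6401 * 0.971 + 5834 * 0.257 = 6215 + 1499 = 7714
→ [3556, 3000, 1983, 6459, 7714]
Total after period 3: 3556 + 3000 + 1983 + 6459 + 7714 = 22712

22712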